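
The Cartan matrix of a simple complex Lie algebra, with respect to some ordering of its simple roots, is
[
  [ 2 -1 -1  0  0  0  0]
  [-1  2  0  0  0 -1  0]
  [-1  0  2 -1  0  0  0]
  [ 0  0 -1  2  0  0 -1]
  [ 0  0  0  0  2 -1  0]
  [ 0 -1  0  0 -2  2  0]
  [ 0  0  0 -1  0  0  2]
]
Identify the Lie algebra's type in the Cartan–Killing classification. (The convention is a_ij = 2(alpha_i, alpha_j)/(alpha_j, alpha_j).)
B7

The matrix has rank 7 with 2's on the diagonal. Reading the off-diagonal entries as Dynkin edges (a single edge where a_ij = a_ji = -1; a double or triple edge where a_ij * a_ji = 2 or 3), the diagram is a chain of 7 nodes with a double edge at one end; the terminal node there is the unique short simple root (B_7). One simple-root ordering that puts it in standard form is (alpha_7, alpha_4, alpha_3, alpha_1, alpha_2, alpha_6, alpha_5). So the algebra is type B_7, i.e. so(15).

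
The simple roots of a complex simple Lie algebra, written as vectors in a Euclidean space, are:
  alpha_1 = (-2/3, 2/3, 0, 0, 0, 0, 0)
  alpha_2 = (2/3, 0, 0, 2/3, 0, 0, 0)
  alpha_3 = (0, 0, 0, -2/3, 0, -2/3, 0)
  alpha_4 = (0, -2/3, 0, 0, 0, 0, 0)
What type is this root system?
B4

Compute the Cartan integers a_ij = 2(alpha_i, alpha_j)/(alpha_j, alpha_j); the resulting 4x4 Cartan matrix is
[[2, -1, 0, -2], [-1, 2, -1, 0], [0, -1, 2, 0], [-1, 0, 0, 2]].
The roots have two lengths (squared-length ratio 2:1); the short ones are alpha_{4}. The associated Dynkin diagram is a chain of 4 nodes with a double edge at one end; the terminal node there is the unique short simple root (B_4), so the type is B_4 (the algebra so(9)).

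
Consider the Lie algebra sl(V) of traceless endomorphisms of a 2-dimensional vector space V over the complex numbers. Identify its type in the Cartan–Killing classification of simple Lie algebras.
This is sl(2), which has dimension 2^2 - 1 = 3 and rank 2 - 1 = 1 (a Cartan subalgebra is the diagonal traceless matrices). In the classification of classical Lie algebras, the special linear algebra sl(n+1) has type A_n; here n = 1, so the Dynkin diagram is a chain of 1 nodes with single edges (A_1). Hence the type is A_1.

type A_1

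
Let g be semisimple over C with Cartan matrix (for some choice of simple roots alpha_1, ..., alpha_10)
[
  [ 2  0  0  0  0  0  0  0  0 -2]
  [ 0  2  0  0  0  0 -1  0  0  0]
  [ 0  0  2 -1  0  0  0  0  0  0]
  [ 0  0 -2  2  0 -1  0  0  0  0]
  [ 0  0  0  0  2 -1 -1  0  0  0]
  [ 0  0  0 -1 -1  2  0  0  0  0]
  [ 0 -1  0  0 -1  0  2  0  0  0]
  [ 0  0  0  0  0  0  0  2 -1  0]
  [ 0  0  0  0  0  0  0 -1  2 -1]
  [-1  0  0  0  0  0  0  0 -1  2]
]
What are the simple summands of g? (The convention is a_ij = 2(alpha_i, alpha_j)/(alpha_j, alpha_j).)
The diagram associated to this matrix has two connected components: the simple roots {alpha_2, alpha_3, alpha_4, alpha_5, alpha_6, alpha_7} form a chain of 6 nodes with a double edge at one end; the terminal node there is the unique short simple root (B_6), and {alpha_1, alpha_8, alpha_9, alpha_10} form a chain of 4 nodes with a double edge at one end; the terminal node there is the unique long simple root (C_4). A semisimple Lie algebra decomposes uniquely as the direct sum of simple ideals, one per connected component of its Dynkin diagram, so g ≅ B_6 ⊕ C_4 (dimension 78 + 36 = 114).

type B_6 ⊕ type C_4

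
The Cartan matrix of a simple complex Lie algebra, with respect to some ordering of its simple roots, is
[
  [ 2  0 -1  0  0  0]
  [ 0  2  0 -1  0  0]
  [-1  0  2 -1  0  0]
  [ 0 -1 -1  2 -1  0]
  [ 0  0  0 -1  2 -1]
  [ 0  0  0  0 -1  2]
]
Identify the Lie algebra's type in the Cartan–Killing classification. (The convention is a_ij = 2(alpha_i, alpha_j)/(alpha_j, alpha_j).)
The matrix has rank 6 with 2's on the diagonal. Reading the off-diagonal entries as Dynkin edges (a single edge where a_ij = a_ji = -1; a double or triple edge where a_ij * a_ji = 2 or 3), the diagram is a chain of 5 nodes with one extra node attached to the third node from one end (E_6). One simple-root ordering that puts it in standard form is (alpha_6, alpha_2, alpha_5, alpha_4, alpha_3, alpha_1). So the algebra is type E_6.

E_6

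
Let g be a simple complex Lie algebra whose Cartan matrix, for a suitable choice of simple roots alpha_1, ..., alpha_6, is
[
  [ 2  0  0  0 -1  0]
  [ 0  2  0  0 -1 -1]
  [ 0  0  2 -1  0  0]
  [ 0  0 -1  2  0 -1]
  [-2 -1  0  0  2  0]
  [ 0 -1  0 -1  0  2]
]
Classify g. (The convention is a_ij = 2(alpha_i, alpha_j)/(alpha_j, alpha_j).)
type B_6

The matrix has rank 6 with 2's on the diagonal. Reading the off-diagonal entries as Dynkin edges (a single edge where a_ij = a_ji = -1; a double or triple edge where a_ij * a_ji = 2 or 3), the diagram is a chain of 6 nodes with a double edge at one end; the terminal node there is the unique short simple root (B_6). One simple-root ordering that puts it in standard form is (alpha_3, alpha_4, alpha_6, alpha_2, alpha_5, alpha_1). So the algebra is type B_6, i.e. so(13).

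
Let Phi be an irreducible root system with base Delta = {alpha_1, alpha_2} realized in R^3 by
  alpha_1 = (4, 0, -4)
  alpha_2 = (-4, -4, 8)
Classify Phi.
G_2

Compute the Cartan integers a_ij = 2(alpha_i, alpha_j)/(alpha_j, alpha_j); the resulting 2x2 Cartan matrix is
[[2, -1], [-3, 2]].
The roots have two lengths (squared-length ratio 3:1); the short ones are alpha_{1}. The associated Dynkin diagram is two nodes joined by a triple edge (G_2), so the type is G_2.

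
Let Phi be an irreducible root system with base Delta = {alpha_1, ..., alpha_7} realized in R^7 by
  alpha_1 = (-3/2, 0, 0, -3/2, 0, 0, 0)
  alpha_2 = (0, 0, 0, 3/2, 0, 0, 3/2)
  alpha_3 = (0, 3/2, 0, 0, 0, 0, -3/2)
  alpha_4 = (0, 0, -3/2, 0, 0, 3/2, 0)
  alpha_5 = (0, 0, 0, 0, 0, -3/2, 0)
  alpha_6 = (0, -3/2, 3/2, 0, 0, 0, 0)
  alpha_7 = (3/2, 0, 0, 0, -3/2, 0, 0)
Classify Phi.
Compute the Cartan integers a_ij = 2(alpha_i, alpha_j)/(alpha_j, alpha_j); the resulting 7x7 Cartan matrix is
[[2, -1, 0, 0, 0, 0, -1], [-1, 2, -1, 0, 0, 0, 0], [0, -1, 2, 0, 0, -1, 0], [0, 0, 0, 2, -2, -1, 0], [0, 0, 0, -1, 2, 0, 0], [0, 0, -1, -1, 0, 2, 0], [-1, 0, 0, 0, 0, 0, 2]].
The roots have two lengths (squared-length ratio 2:1); the short ones are alpha_{5}. The associated Dynkin diagram is a chain of 7 nodes with a double edge at one end; the terminal node there is the unique short simple root (B_7), so the type is B_7 (the algebra so(15)).

B_7 (so(15))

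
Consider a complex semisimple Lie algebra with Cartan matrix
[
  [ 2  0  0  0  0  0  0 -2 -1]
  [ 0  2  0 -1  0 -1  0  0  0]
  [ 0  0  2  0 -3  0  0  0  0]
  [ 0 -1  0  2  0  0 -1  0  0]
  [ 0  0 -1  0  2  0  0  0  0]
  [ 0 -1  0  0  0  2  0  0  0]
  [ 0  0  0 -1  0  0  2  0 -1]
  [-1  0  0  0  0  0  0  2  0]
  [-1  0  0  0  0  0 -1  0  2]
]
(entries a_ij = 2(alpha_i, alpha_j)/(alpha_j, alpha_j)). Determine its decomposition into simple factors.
B_7 (so(15)) ⊕ G_2

The diagram associated to this matrix has two connected components: the simple roots {alpha_1, alpha_2, alpha_4, alpha_6, alpha_7, alpha_8, alpha_9} form a chain of 7 nodes with a double edge at one end; the terminal node there is the unique short simple root (B_7), and {alpha_3, alpha_5} form two nodes joined by a triple edge (G_2). A semisimple Lie algebra decomposes uniquely as the direct sum of simple ideals, one per connected component of its Dynkin diagram, so g ≅ B_7 ⊕ G_2 (dimension 105 + 14 = 119).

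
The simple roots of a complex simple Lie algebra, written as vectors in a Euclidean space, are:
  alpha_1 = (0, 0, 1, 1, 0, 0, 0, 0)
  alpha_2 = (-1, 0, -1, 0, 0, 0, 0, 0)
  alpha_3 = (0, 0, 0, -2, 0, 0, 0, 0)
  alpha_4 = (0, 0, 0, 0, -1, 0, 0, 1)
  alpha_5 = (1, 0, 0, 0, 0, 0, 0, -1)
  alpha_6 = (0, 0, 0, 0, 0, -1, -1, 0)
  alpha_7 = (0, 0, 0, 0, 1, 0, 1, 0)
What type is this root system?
type C_7

Compute the Cartan integers a_ij = 2(alpha_i, alpha_j)/(alpha_j, alpha_j); the resulting 7x7 Cartan matrix is
[[2, -1, -1, 0, 0, 0, 0], [-1, 2, 0, 0, -1, 0, 0], [-2, 0, 2, 0, 0, 0, 0], [0, 0, 0, 2, -1, 0, -1], [0, -1, 0, -1, 2, 0, 0], [0, 0, 0, 0, 0, 2, -1], [0, 0, 0, -1, 0, -1, 2]].
The roots have two lengths (squared-length ratio 2:1); the short ones are alpha_{1,2,4,5,6,7}. The associated Dynkin diagram is a chain of 7 nodes with a double edge at one end; the terminal node there is the unique long simple root (C_7), so the type is C_7 (the algebra sp(14)).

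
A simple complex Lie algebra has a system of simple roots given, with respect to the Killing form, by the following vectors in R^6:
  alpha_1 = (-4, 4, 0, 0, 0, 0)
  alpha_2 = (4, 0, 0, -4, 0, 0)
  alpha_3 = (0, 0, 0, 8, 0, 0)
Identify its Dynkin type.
type C_3

Compute the Cartan integers a_ij = 2(alpha_i, alpha_j)/(alpha_j, alpha_j); the resulting 3x3 Cartan matrix is
[[2, -1, 0], [-1, 2, -1], [0, -2, 2]].
The roots have two lengths (squared-length ratio 2:1); the short ones are alpha_{1,2}. The associated Dynkin diagram is a chain of 3 nodes with a double edge at one end; the terminal node there is the unique long simple root (C_3), so the type is C_3 (the algebra sp(6)).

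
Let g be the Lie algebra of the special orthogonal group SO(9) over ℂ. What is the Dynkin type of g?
B_4 (so(9))

This is so(9) with 9 odd, which has dimension 9(9-1)/2 = 36 and rank (9-1)/2 = 4. In the classification of classical Lie algebras, the orthogonal algebra so(2n+1) in an odd number of variables has type B_n; here n = 4, so the Dynkin diagram is a chain of 4 nodes with a double edge at one end; the terminal node there is the unique short simple root (B_4). Hence the type is B_4.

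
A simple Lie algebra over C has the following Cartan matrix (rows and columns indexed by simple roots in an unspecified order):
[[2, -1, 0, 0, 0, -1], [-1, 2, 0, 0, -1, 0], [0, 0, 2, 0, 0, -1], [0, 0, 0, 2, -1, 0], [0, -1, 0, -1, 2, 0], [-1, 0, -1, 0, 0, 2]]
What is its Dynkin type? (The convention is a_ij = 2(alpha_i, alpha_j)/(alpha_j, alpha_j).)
The matrix has rank 6 with 2's on the diagonal. Reading the off-diagonal entries as Dynkin edges (a single edge where a_ij = a_ji = -1; a double or triple edge where a_ij * a_ji = 2 or 3), the diagram is a chain of 6 nodes with single edges (A_6). One simple-root ordering that puts it in standard form is (alpha_3, alpha_6, alpha_1, alpha_2, alpha_5, alpha_4). So the algebra is type A_6, i.e. sl(7).

A_6 (sl(7))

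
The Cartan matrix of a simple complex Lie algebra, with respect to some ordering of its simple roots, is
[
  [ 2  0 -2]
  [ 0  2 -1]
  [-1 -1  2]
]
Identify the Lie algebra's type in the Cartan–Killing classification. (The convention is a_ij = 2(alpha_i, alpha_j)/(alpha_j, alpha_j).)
C_3

The matrix has rank 3 with 2's on the diagonal. Reading the off-diagonal entries as Dynkin edges (a single edge where a_ij = a_ji = -1; a double or triple edge where a_ij * a_ji = 2 or 3), the diagram is a chain of 3 nodes with a double edge at one end; the terminal node there is the unique long simple root (C_3). One simple-root ordering that puts it in standard form is (alpha_2, alpha_3, alpha_1). So the algebra is type C_3, i.e. sp(6).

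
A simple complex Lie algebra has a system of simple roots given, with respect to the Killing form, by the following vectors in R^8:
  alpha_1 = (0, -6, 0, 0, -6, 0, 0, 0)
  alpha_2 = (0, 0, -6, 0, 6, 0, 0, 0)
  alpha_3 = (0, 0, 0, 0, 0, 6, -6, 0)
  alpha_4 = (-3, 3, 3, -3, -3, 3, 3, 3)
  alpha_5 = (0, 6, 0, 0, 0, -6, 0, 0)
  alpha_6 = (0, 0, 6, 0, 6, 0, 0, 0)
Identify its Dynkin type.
Compute the Cartan integers a_ij = 2(alpha_i, alpha_j)/(alpha_j, alpha_j); the resulting 6x6 Cartan matrix is
[[2, -1, 0, 0, -1, -1], [-1, 2, 0, -1, 0, 0], [0, 0, 2, 0, -1, 0], [0, -1, 0, 2, 0, 0], [-1, 0, -1, 0, 2, 0], [-1, 0, 0, 0, 0, 2]].
All simple roots have the same length, so the diagram is simply laced. The associated Dynkin diagram is a chain of 5 nodes with one extra node attached to the third node from one end (E_6), so the type is E_6.

E6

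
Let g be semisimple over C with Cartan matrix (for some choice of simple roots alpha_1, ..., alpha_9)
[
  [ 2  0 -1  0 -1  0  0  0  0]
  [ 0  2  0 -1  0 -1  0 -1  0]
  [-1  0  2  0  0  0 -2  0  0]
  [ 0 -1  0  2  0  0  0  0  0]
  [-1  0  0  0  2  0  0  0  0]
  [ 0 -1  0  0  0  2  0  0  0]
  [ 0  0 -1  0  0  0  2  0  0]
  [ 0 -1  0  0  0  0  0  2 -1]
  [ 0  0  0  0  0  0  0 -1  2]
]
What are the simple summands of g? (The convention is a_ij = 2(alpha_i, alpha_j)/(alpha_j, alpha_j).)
B_4 + D_5

The diagram associated to this matrix has two connected components: the simple roots {alpha_1, alpha_3, alpha_5, alpha_7} form a chain of 4 nodes with a double edge at one end; the terminal node there is the unique short simple root (B_4), and {alpha_2, alpha_4, alpha_6, alpha_8, alpha_9} form a chain of 3 nodes with a fork of two nodes at one end (D_5). A semisimple Lie algebra decomposes uniquely as the direct sum of simple ideals, one per connected component of its Dynkin diagram, so g ≅ B_4 ⊕ D_5 (dimension 36 + 45 = 81).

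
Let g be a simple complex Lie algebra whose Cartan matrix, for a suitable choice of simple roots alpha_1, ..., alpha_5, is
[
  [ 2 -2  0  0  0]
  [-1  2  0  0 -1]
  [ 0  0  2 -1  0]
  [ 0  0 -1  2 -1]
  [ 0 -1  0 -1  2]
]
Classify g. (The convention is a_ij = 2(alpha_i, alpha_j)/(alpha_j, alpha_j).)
C_5

The matrix has rank 5 with 2's on the diagonal. Reading the off-diagonal entries as Dynkin edges (a single edge where a_ij = a_ji = -1; a double or triple edge where a_ij * a_ji = 2 or 3), the diagram is a chain of 5 nodes with a double edge at one end; the terminal node there is the unique long simple root (C_5). One simple-root ordering that puts it in standard form is (alpha_3, alpha_4, alpha_5, alpha_2, alpha_1). So the algebra is type C_5, i.e. sp(10).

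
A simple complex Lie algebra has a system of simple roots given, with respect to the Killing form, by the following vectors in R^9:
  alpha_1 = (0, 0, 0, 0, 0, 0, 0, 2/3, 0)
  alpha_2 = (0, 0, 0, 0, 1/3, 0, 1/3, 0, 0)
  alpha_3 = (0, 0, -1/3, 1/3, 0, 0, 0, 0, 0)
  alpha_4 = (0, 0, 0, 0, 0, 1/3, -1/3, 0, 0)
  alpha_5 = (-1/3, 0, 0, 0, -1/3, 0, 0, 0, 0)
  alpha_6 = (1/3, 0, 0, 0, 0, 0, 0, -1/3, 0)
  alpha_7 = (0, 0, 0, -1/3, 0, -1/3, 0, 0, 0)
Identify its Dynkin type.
Compute the Cartan integers a_ij = 2(alpha_i, alpha_j)/(alpha_j, alpha_j); the resulting 7x7 Cartan matrix is
[[2, 0, 0, 0, 0, -2, 0], [0, 2, 0, -1, -1, 0, 0], [0, 0, 2, 0, 0, 0, -1], [0, -1, 0, 2, 0, 0, -1], [0, -1, 0, 0, 2, -1, 0], [-1, 0, 0, 0, -1, 2, 0], [0, 0, -1, -1, 0, 0, 2]].
The roots have two lengths (squared-length ratio 2:1); the short ones are alpha_{2,3,4,5,6,7}. The associated Dynkin diagram is a chain of 7 nodes with a double edge at one end; the terminal node there is the unique long simple root (C_7), so the type is C_7 (the algebra sp(14)).

C_7 (sp(14))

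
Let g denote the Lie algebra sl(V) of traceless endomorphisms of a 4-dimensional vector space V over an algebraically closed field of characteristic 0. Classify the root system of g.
This is sl(4), which has dimension 4^2 - 1 = 15 and rank 4 - 1 = 3 (a Cartan subalgebra is the diagonal traceless matrices). In the classification of classical Lie algebras, the special linear algebra sl(n+1) has type A_n; here n = 3, so the Dynkin diagram is a chain of 3 nodes with single edges (A_3). Hence the type is A_3.

A_3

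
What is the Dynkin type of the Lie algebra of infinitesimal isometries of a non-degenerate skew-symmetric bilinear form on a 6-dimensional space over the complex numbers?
C_3

This is sp(6), which has dimension 6(6+1)/2 = 21 and rank 6/2 = 3. In the classification of classical Lie algebras, the symplectic algebra sp(2n) has type C_n; here n = 3, so the Dynkin diagram is a chain of 3 nodes with a double edge at one end; the terminal node there is the unique long simple root (C_3). Hence the type is C_3.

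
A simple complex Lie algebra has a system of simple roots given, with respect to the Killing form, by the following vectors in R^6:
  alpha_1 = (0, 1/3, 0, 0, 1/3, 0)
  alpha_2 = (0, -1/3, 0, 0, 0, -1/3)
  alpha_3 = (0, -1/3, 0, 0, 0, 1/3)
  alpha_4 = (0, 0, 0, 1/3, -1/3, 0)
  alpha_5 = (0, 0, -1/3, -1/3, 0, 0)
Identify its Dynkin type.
D_5

Compute the Cartan integers a_ij = 2(alpha_i, alpha_j)/(alpha_j, alpha_j); the resulting 5x5 Cartan matrix is
[[2, -1, -1, -1, 0], [-1, 2, 0, 0, 0], [-1, 0, 2, 0, 0], [-1, 0, 0, 2, -1], [0, 0, 0, -1, 2]].
All simple roots have the same length, so the diagram is simply laced. The associated Dynkin diagram is a chain of 3 nodes with a fork of two nodes at one end (D_5), so the type is D_5 (the algebra so(10)).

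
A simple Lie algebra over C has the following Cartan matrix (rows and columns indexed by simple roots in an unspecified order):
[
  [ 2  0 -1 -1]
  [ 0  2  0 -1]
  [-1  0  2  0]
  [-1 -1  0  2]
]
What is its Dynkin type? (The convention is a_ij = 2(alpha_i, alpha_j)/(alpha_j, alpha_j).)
The matrix has rank 4 with 2's on the diagonal. Reading the off-diagonal entries as Dynkin edges (a single edge where a_ij = a_ji = -1; a double or triple edge where a_ij * a_ji = 2 or 3), the diagram is a chain of 4 nodes with single edges (A_4). One simple-root ordering that puts it in standard form is (alpha_2, alpha_4, alpha_1, alpha_3). So the algebra is type A_4, i.e. sl(5).

A_4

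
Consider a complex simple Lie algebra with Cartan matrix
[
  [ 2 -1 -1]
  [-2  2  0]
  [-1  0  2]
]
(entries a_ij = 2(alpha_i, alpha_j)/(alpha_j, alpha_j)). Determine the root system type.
The matrix has rank 3 with 2's on the diagonal. Reading the off-diagonal entries as Dynkin edges (a single edge where a_ij = a_ji = -1; a double or triple edge where a_ij * a_ji = 2 or 3), the diagram is a chain of 3 nodes with a double edge at one end; the terminal node there is the unique long simple root (C_3). One simple-root ordering that puts it in standard form is (alpha_3, alpha_1, alpha_2). So the algebra is type C_3, i.e. sp(6).

C_3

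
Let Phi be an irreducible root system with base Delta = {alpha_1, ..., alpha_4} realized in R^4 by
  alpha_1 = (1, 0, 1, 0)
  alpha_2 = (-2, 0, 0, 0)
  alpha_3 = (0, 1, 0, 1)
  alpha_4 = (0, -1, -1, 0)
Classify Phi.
type C_4

Compute the Cartan integers a_ij = 2(alpha_i, alpha_j)/(alpha_j, alpha_j); the resulting 4x4 Cartan matrix is
[[2, -1, 0, -1], [-2, 2, 0, 0], [0, 0, 2, -1], [-1, 0, -1, 2]].
The roots have two lengths (squared-length ratio 2:1); the short ones are alpha_{1,3,4}. The associated Dynkin diagram is a chain of 4 nodes with a double edge at one end; the terminal node there is the unique long simple root (C_4), so the type is C_4 (the algebra sp(8)).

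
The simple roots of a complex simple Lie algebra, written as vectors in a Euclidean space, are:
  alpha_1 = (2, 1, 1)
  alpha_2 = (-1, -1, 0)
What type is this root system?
G_2

Compute the Cartan integers a_ij = 2(alpha_i, alpha_j)/(alpha_j, alpha_j); the resulting 2x2 Cartan matrix is
[[2, -3], [-1, 2]].
The roots have two lengths (squared-length ratio 3:1); the short ones are alpha_{2}. The associated Dynkin diagram is two nodes joined by a triple edge (G_2), so the type is G_2.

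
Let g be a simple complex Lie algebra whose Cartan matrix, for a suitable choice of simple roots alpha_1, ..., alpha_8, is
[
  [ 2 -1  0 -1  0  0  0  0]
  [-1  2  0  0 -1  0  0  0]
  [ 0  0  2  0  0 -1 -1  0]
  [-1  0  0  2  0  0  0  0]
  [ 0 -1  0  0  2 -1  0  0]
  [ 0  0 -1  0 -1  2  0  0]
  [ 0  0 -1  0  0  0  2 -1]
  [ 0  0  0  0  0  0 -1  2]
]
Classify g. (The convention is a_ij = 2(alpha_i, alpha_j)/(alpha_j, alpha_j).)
The matrix has rank 8 with 2's on the diagonal. Reading the off-diagonal entries as Dynkin edges (a single edge where a_ij = a_ji = -1; a double or triple edge where a_ij * a_ji = 2 or 3), the diagram is a chain of 8 nodes with single edges (A_8). One simple-root ordering that puts it in standard form is (alpha_8, alpha_7, alpha_3, alpha_6, alpha_5, alpha_2, alpha_1, alpha_4). So the algebra is type A_8, i.e. sl(9).

type A_8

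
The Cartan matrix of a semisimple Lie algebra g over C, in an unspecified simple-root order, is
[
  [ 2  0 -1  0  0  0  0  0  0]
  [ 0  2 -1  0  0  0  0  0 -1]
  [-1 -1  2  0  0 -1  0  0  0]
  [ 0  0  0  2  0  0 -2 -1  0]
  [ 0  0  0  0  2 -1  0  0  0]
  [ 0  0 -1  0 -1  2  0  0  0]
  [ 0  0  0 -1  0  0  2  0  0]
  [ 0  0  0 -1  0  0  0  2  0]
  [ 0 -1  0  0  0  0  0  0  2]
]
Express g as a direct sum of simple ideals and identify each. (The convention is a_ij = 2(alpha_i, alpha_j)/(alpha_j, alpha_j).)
B_3 (so(7)) + E_6

The diagram associated to this matrix has two connected components: the simple roots {alpha_4, alpha_7, alpha_8} form a chain of 3 nodes with a double edge at one end; the terminal node there is the unique short simple root (B_3), and {alpha_1, alpha_2, alpha_3, alpha_5, alpha_6, alpha_9} form a chain of 5 nodes with one extra node attached to the third node from one end (E_6). A semisimple Lie algebra decomposes uniquely as the direct sum of simple ideals, one per connected component of its Dynkin diagram, so g ≅ B_3 ⊕ E_6 (dimension 21 + 78 = 99).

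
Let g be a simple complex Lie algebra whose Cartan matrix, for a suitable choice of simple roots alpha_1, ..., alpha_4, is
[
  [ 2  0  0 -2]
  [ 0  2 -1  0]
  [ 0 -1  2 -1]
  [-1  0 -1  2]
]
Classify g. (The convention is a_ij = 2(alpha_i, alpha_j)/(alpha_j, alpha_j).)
The matrix has rank 4 with 2's on the diagonal. Reading the off-diagonal entries as Dynkin edges (a single edge where a_ij = a_ji = -1; a double or triple edge where a_ij * a_ji = 2 or 3), the diagram is a chain of 4 nodes with a double edge at one end; the terminal node there is the unique long simple root (C_4). One simple-root ordering that puts it in standard form is (alpha_2, alpha_3, alpha_4, alpha_1). So the algebra is type C_4, i.e. sp(8).

type C_4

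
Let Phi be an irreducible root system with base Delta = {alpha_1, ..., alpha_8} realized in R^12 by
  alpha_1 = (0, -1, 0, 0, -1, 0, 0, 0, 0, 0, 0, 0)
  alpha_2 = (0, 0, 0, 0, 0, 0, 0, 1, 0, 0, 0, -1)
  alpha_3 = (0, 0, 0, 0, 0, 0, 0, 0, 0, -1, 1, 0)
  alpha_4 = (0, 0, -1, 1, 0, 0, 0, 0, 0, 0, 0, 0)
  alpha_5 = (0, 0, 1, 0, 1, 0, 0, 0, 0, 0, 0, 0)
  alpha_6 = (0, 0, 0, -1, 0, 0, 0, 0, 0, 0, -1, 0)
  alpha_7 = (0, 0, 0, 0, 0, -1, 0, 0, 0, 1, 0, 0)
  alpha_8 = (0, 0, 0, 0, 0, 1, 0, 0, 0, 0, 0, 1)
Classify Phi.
Compute the Cartan integers a_ij = 2(alpha_i, alpha_j)/(alpha_j, alpha_j); the resulting 8x8 Cartan matrix is
[[2, 0, 0, 0, -1, 0, 0, 0], [0, 2, 0, 0, 0, 0, 0, -1], [0, 0, 2, 0, 0, -1, -1, 0], [0, 0, 0, 2, -1, -1, 0, 0], [-1, 0, 0, -1, 2, 0, 0, 0], [0, 0, -1, -1, 0, 2, 0, 0], [0, 0, -1, 0, 0, 0, 2, -1], [0, -1, 0, 0, 0, 0, -1, 2]].
All simple roots have the same length, so the diagram is simply laced. The associated Dynkin diagram is a chain of 8 nodes with single edges (A_8), so the type is A_8 (the algebra sl(9)).

A_8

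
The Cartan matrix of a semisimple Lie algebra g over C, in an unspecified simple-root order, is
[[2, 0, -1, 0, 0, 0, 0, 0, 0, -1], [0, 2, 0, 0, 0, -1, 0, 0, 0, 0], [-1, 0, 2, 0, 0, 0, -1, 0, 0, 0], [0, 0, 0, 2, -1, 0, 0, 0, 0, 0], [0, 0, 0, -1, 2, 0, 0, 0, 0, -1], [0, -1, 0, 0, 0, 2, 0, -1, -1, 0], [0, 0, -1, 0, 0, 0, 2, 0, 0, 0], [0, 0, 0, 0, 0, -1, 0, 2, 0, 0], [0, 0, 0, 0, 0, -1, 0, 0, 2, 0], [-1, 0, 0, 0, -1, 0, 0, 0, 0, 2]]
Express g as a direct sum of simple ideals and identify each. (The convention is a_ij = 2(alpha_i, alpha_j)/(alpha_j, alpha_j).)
A_6 (sl(7)) + D_4 (so(8))

The diagram associated to this matrix has two connected components: the simple roots {alpha_1, alpha_3, alpha_4, alpha_5, alpha_7, alpha_10} form a chain of 6 nodes with single edges (A_6), and {alpha_2, alpha_6, alpha_8, alpha_9} form a chain of 2 nodes with a fork of two nodes at one end (D_4). A semisimple Lie algebra decomposes uniquely as the direct sum of simple ideals, one per connected component of its Dynkin diagram, so g ≅ A_6 ⊕ D_4 (dimension 48 + 28 = 76).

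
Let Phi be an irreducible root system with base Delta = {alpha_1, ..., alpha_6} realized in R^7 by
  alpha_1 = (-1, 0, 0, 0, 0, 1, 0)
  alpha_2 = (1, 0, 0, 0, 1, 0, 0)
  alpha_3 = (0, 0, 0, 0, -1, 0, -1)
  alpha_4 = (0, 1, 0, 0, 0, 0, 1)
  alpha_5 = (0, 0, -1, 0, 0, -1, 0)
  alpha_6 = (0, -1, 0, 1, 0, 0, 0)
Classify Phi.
Compute the Cartan integers a_ij = 2(alpha_i, alpha_j)/(alpha_j, alpha_j); the resulting 6x6 Cartan matrix is
[[2, -1, 0, 0, -1, 0], [-1, 2, -1, 0, 0, 0], [0, -1, 2, -1, 0, 0], [0, 0, -1, 2, 0, -1], [-1, 0, 0, 0, 2, 0], [0, 0, 0, -1, 0, 2]].
All simple roots have the same length, so the diagram is simply laced. The associated Dynkin diagram is a chain of 6 nodes with single edges (A_6), so the type is A_6 (the algebra sl(7)).

type A_6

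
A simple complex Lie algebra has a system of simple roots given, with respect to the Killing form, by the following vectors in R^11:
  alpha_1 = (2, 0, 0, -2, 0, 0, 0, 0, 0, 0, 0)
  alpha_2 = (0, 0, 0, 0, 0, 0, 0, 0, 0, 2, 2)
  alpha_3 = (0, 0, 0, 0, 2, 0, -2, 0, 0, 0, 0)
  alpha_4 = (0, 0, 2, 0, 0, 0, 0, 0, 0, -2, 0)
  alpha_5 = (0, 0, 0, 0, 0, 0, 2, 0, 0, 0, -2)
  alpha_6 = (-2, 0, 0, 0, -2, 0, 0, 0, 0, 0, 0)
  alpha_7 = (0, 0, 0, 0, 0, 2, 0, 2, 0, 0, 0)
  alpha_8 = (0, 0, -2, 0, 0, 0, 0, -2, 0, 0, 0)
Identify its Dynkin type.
type A_8

Compute the Cartan integers a_ij = 2(alpha_i, alpha_j)/(alpha_j, alpha_j); the resulting 8x8 Cartan matrix is
[[2, 0, 0, 0, 0, -1, 0, 0], [0, 2, 0, -1, -1, 0, 0, 0], [0, 0, 2, 0, -1, -1, 0, 0], [0, -1, 0, 2, 0, 0, 0, -1], [0, -1, -1, 0, 2, 0, 0, 0], [-1, 0, -1, 0, 0, 2, 0, 0], [0, 0, 0, 0, 0, 0, 2, -1], [0, 0, 0, -1, 0, 0, -1, 2]].
All simple roots have the same length, so the diagram is simply laced. The associated Dynkin diagram is a chain of 8 nodes with single edges (A_8), so the type is A_8 (the algebra sl(9)).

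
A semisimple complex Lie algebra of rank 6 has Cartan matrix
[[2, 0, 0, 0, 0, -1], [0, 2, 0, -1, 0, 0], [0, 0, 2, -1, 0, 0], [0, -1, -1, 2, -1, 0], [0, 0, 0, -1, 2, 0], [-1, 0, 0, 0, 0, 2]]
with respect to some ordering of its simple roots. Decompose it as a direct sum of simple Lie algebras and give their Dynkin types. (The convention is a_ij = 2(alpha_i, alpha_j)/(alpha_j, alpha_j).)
The diagram associated to this matrix has two connected components: the simple roots {alpha_1, alpha_6} form a chain of 2 nodes with single edges (A_2), and {alpha_2, alpha_3, alpha_4, alpha_5} form a chain of 2 nodes with a fork of two nodes at one end (D_4). A semisimple Lie algebra decomposes uniquely as the direct sum of simple ideals, one per connected component of its Dynkin diagram, so g ≅ A_2 ⊕ D_4 (dimension 8 + 28 = 36).

type A_2 ⊕ type D_4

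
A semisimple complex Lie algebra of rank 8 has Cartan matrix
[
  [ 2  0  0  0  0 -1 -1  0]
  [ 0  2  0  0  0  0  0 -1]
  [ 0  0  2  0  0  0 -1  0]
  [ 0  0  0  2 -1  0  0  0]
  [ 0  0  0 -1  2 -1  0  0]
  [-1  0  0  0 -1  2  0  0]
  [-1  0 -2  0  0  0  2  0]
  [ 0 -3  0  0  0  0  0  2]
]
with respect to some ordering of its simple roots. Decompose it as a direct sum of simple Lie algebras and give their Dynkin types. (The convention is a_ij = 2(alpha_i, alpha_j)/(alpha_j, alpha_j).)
type B_6 + type G_2

The diagram associated to this matrix has two connected components: the simple roots {alpha_1, alpha_3, alpha_4, alpha_5, alpha_6, alpha_7} form a chain of 6 nodes with a double edge at one end; the terminal node there is the unique short simple root (B_6), and {alpha_2, alpha_8} form two nodes joined by a triple edge (G_2). A semisimple Lie algebra decomposes uniquely as the direct sum of simple ideals, one per connected component of its Dynkin diagram, so g ≅ B_6 ⊕ G_2 (dimension 78 + 14 = 92).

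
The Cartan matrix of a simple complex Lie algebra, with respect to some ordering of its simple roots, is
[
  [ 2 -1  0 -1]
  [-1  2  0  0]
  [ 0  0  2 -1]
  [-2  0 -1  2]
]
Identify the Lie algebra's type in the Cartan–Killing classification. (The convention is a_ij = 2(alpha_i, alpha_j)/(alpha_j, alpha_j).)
The matrix has rank 4 with 2's on the diagonal. Reading the off-diagonal entries as Dynkin edges (a single edge where a_ij = a_ji = -1; a double or triple edge where a_ij * a_ji = 2 or 3), the diagram is a chain of 4 nodes with a double edge between the middle two (F_4). One simple-root ordering that puts it in standard form is (alpha_3, alpha_4, alpha_1, alpha_2). So the algebra is type F_4.

type F_4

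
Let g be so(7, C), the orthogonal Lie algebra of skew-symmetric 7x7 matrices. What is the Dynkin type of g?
B3

This is so(7) with 7 odd, which has dimension 7(7-1)/2 = 21 and rank (7-1)/2 = 3. In the classification of classical Lie algebras, the orthogonal algebra so(2n+1) in an odd number of variables has type B_n; here n = 3, so the Dynkin diagram is a chain of 3 nodes with a double edge at one end; the terminal node there is the unique short simple root (B_3). Hence the type is B_3.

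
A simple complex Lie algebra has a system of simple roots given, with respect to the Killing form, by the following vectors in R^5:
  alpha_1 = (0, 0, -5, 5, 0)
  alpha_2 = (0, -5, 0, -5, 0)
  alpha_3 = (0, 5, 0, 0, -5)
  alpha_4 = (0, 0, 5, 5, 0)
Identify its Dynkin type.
Compute the Cartan integers a_ij = 2(alpha_i, alpha_j)/(alpha_j, alpha_j); the resulting 4x4 Cartan matrix is
[[2, -1, 0, 0], [-1, 2, -1, -1], [0, -1, 2, 0], [0, -1, 0, 2]].
All simple roots have the same length, so the diagram is simply laced. The associated Dynkin diagram is a chain of 2 nodes with a fork of two nodes at one end (D_4), so the type is D_4 (the algebra so(8)).

D_4 (so(8))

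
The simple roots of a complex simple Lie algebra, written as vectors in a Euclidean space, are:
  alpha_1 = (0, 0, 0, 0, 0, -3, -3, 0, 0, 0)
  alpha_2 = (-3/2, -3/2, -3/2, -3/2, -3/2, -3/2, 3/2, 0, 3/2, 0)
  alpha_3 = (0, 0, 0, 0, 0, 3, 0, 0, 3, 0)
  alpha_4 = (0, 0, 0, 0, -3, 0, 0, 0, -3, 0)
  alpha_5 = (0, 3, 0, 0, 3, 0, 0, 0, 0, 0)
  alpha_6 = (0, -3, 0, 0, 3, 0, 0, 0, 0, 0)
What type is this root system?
E_6

Compute the Cartan integers a_ij = 2(alpha_i, alpha_j)/(alpha_j, alpha_j); the resulting 6x6 Cartan matrix is
[[2, 0, -1, 0, 0, 0], [0, 2, 0, 0, -1, 0], [-1, 0, 2, -1, 0, 0], [0, 0, -1, 2, -1, -1], [0, -1, 0, -1, 2, 0], [0, 0, 0, -1, 0, 2]].
All simple roots have the same length, so the diagram is simply laced. The associated Dynkin diagram is a chain of 5 nodes with one extra node attached to the third node from one end (E_6), so the type is E_6.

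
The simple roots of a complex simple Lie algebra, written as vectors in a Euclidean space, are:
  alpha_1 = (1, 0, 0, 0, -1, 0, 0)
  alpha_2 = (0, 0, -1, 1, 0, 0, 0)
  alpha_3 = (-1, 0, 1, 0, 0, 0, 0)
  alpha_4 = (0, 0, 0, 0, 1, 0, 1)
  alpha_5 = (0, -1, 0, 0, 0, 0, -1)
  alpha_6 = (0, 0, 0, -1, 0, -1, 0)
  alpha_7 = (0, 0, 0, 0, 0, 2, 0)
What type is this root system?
type C_7

Compute the Cartan integers a_ij = 2(alpha_i, alpha_j)/(alpha_j, alpha_j); the resulting 7x7 Cartan matrix is
[[2, 0, -1, -1, 0, 0, 0], [0, 2, -1, 0, 0, -1, 0], [-1, -1, 2, 0, 0, 0, 0], [-1, 0, 0, 2, -1, 0, 0], [0, 0, 0, -1, 2, 0, 0], [0, -1, 0, 0, 0, 2, -1], [0, 0, 0, 0, 0, -2, 2]].
The roots have two lengths (squared-length ratio 2:1); the short ones are alpha_{1,2,3,4,5,6}. The associated Dynkin diagram is a chain of 7 nodes with a double edge at one end; the terminal node there is the unique long simple root (C_7), so the type is C_7 (the algebra sp(14)).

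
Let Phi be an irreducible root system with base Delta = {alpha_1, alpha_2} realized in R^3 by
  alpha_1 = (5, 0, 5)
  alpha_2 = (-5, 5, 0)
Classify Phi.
Compute the Cartan integers a_ij = 2(alpha_i, alpha_j)/(alpha_j, alpha_j); the resulting 2x2 Cartan matrix is
[[2, -1], [-1, 2]].
All simple roots have the same length, so the diagram is simply laced. The associated Dynkin diagram is a chain of 2 nodes with single edges (A_2), so the type is A_2 (the algebra sl(3)).

type A_2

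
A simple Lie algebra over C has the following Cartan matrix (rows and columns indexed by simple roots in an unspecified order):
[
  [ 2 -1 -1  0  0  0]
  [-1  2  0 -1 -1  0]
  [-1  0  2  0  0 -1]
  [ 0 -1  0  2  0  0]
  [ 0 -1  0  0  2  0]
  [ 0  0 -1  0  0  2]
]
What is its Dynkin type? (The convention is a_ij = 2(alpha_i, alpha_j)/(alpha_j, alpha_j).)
D_6 (so(12))

The matrix has rank 6 with 2's on the diagonal. Reading the off-diagonal entries as Dynkin edges (a single edge where a_ij = a_ji = -1; a double or triple edge where a_ij * a_ji = 2 or 3), the diagram is a chain of 4 nodes with a fork of two nodes at one end (D_6). One simple-root ordering that puts it in standard form is (alpha_6, alpha_3, alpha_1, alpha_2, alpha_4, alpha_5). So the algebra is type D_6, i.e. so(12).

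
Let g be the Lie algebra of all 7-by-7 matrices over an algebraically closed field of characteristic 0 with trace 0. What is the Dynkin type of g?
This is sl(7), which has dimension 7^2 - 1 = 48 and rank 7 - 1 = 6 (a Cartan subalgebra is the diagonal traceless matrices). In the classification of classical Lie algebras, the special linear algebra sl(n+1) has type A_n; here n = 6, so the Dynkin diagram is a chain of 6 nodes with single edges (A_6). Hence the type is A_6.

type A_6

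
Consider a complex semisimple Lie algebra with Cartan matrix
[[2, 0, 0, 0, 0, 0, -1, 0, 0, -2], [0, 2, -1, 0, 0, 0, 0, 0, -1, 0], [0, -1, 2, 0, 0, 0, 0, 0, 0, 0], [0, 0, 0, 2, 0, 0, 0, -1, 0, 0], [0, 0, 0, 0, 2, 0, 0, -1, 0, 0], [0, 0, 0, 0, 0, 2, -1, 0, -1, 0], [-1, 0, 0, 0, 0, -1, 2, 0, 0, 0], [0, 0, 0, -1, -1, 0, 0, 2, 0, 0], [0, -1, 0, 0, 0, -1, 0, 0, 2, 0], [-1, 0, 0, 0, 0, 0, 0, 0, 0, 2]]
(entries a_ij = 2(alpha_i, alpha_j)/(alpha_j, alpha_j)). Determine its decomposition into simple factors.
The diagram associated to this matrix has two connected components: the simple roots {alpha_4, alpha_5, alpha_8} form a chain of 3 nodes with single edges (A_3), and {alpha_1, alpha_2, alpha_3, alpha_6, alpha_7, alpha_9, alpha_10} form a chain of 7 nodes with a double edge at one end; the terminal node there is the unique short simple root (B_7). A semisimple Lie algebra decomposes uniquely as the direct sum of simple ideals, one per connected component of its Dynkin diagram, so g ≅ A_3 ⊕ B_7 (dimension 15 + 105 = 120).

type A_3 + type B_7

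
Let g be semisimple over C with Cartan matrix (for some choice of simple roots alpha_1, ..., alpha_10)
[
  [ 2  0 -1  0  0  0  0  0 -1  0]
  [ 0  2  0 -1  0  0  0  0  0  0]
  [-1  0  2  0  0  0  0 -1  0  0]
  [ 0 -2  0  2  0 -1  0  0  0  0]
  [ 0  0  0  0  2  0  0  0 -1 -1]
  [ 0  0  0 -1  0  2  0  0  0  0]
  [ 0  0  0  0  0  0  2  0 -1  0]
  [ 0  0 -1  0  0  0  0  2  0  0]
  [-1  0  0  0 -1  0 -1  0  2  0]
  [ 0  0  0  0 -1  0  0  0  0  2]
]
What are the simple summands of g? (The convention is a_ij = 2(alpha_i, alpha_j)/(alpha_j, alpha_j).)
The diagram associated to this matrix has two connected components: the simple roots {alpha_2, alpha_4, alpha_6} form a chain of 3 nodes with a double edge at one end; the terminal node there is the unique short simple root (B_3), and {alpha_1, alpha_3, alpha_5, alpha_7, alpha_8, alpha_9, alpha_10} form a chain of 6 nodes with one extra node attached to the third node from one end (E_7). A semisimple Lie algebra decomposes uniquely as the direct sum of simple ideals, one per connected component of its Dynkin diagram, so g ≅ B_3 ⊕ E_7 (dimension 21 + 133 = 154).

B_3 (so(7)) ⊕ E_7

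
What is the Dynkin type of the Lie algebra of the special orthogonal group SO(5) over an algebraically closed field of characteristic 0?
B_2 (so(5))

This is so(5) with 5 odd, which has dimension 5(5-1)/2 = 10 and rank (5-1)/2 = 2. In the classification of classical Lie algebras, the orthogonal algebra so(2n+1) in an odd number of variables has type B_n; here n = 2, so the Dynkin diagram is a chain of 2 nodes with a double edge at one end; the terminal node there is the unique short simple root (B_2). Hence the type is B_2.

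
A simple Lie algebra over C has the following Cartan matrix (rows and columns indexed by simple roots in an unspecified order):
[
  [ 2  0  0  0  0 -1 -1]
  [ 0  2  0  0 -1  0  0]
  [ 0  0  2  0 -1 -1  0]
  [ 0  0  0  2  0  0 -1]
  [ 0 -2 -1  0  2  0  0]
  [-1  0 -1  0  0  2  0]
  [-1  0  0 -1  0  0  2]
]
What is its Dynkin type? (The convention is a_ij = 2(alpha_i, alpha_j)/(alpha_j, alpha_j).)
B7

The matrix has rank 7 with 2's on the diagonal. Reading the off-diagonal entries as Dynkin edges (a single edge where a_ij = a_ji = -1; a double or triple edge where a_ij * a_ji = 2 or 3), the diagram is a chain of 7 nodes with a double edge at one end; the terminal node there is the unique short simple root (B_7). One simple-root ordering that puts it in standard form is (alpha_4, alpha_7, alpha_1, alpha_6, alpha_3, alpha_5, alpha_2). So the algebra is type B_7, i.e. so(15).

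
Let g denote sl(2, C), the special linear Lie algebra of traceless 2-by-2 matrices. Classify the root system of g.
This is sl(2), which has dimension 2^2 - 1 = 3 and rank 2 - 1 = 1 (a Cartan subalgebra is the diagonal traceless matrices). In the classification of classical Lie algebras, the special linear algebra sl(n+1) has type A_n; here n = 1, so the Dynkin diagram is a chain of 1 nodes with single edges (A_1). Hence the type is A_1.

type A_1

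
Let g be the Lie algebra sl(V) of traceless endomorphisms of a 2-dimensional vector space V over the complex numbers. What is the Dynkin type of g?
This is sl(2), which has dimension 2^2 - 1 = 3 and rank 2 - 1 = 1 (a Cartan subalgebra is the diagonal traceless matrices). In the classification of classical Lie algebras, the special linear algebra sl(n+1) has type A_n; here n = 1, so the Dynkin diagram is a chain of 1 nodes with single edges (A_1). Hence the type is A_1.

A_1 (sl(2))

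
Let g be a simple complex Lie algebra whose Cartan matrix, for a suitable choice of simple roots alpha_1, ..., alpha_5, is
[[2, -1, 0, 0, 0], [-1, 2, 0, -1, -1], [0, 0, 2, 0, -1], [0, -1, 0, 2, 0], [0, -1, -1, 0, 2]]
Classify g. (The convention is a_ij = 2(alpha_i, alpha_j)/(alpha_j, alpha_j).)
type D_5

The matrix has rank 5 with 2's on the diagonal. Reading the off-diagonal entries as Dynkin edges (a single edge where a_ij = a_ji = -1; a double or triple edge where a_ij * a_ji = 2 or 3), the diagram is a chain of 3 nodes with a fork of two nodes at one end (D_5). One simple-root ordering that puts it in standard form is (alpha_3, alpha_5, alpha_2, alpha_1, alpha_4). So the algebra is type D_5, i.e. so(10).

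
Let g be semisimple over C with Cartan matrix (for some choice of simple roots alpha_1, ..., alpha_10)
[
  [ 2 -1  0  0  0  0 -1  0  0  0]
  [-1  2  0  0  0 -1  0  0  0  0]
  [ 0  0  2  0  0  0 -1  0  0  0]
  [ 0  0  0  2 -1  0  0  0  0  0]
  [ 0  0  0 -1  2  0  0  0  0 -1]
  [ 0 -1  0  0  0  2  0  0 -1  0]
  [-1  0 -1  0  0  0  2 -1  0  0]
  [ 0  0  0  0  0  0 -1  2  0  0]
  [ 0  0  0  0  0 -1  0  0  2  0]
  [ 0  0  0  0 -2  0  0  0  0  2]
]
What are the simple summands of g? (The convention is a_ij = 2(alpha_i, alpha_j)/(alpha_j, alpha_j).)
C3 ⊕ D7

The diagram associated to this matrix has two connected components: the simple roots {alpha_4, alpha_5, alpha_10} form a chain of 3 nodes with a double edge at one end; the terminal node there is the unique long simple root (C_3), and {alpha_1, alpha_2, alpha_3, alpha_6, alpha_7, alpha_8, alpha_9} form a chain of 5 nodes with a fork of two nodes at one end (D_7). A semisimple Lie algebra decomposes uniquely as the direct sum of simple ideals, one per connected component of its Dynkin diagram, so g ≅ C_3 ⊕ D_7 (dimension 21 + 91 = 112).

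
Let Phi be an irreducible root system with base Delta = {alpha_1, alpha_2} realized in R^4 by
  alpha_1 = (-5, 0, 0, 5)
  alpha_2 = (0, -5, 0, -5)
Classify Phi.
A_2 (sl(3))

Compute the Cartan integers a_ij = 2(alpha_i, alpha_j)/(alpha_j, alpha_j); the resulting 2x2 Cartan matrix is
[[2, -1], [-1, 2]].
All simple roots have the same length, so the diagram is simply laced. The associated Dynkin diagram is a chain of 2 nodes with single edges (A_2), so the type is A_2 (the algebra sl(3)).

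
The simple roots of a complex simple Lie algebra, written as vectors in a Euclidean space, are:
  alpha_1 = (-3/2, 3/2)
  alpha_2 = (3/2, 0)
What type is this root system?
Compute the Cartan integers a_ij = 2(alpha_i, alpha_j)/(alpha_j, alpha_j); the resulting 2x2 Cartan matrix is
[[2, -2], [-1, 2]].
The roots have two lengths (squared-length ratio 2:1); the short ones are alpha_{2}. The associated Dynkin diagram is a chain of 2 nodes with a double edge at one end; the terminal node there is the unique short simple root (B_2), so the type is B_2 (the algebra so(5)).

B_2 (so(5))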